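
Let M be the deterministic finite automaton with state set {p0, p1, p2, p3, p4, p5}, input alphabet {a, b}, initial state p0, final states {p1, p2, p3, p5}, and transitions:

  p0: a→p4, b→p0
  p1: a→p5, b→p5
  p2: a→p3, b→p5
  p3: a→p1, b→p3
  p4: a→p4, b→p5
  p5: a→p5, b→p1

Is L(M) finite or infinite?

infinite

State p0 is reachable from the start and can reach an accepting state, and it lies on the cycle p0 → p0.
Traversing that cycle any number of times yields accepted strings of unbounded length, so the language is infinite.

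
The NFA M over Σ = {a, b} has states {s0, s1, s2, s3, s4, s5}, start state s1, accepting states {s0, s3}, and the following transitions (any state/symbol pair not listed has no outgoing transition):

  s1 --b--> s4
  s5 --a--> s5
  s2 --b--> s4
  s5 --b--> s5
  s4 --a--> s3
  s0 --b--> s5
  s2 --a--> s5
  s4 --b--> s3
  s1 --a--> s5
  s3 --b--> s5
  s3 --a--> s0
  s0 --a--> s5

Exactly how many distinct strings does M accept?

The useful subgraph on states {s0, s1, s3, s4} is acyclic, so L(M) is finite; the longest accepting path visits 4 useful states, giving maximum string length 3.
Counting accepting paths from s1 by length: 2 of length 2, 2 of length 3. Total 4.

4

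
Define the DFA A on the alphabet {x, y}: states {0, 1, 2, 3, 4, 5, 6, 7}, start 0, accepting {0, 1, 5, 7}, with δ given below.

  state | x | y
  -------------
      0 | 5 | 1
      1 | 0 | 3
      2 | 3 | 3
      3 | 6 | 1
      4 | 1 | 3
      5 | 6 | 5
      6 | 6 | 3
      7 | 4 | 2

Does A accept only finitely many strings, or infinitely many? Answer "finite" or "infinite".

State 0 is reachable from the start and can reach an accepting state, and it lies on the cycle 0 → 1 → 0.
Traversing that cycle any number of times yields accepted strings of unbounded length, so the language is infinite.

infinite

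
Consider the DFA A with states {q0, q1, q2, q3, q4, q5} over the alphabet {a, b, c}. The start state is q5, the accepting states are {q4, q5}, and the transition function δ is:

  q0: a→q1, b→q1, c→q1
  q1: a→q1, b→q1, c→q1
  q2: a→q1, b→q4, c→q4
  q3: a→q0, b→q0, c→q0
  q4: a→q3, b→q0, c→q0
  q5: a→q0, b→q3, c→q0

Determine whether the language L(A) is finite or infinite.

The useful states (reachable from q5 and able to reach an accepting state) are {q5}.
Restricted to these states the transition graph has no cycle, so every accepting path has bounded length and L is finite.

finite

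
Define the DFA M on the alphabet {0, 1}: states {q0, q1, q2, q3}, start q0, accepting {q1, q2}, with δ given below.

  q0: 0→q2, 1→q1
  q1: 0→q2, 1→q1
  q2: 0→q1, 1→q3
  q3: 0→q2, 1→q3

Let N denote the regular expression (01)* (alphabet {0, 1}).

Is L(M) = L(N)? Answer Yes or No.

No

The string 0 is accepted by M but rejected by N.
So L(M) ≠ L(N).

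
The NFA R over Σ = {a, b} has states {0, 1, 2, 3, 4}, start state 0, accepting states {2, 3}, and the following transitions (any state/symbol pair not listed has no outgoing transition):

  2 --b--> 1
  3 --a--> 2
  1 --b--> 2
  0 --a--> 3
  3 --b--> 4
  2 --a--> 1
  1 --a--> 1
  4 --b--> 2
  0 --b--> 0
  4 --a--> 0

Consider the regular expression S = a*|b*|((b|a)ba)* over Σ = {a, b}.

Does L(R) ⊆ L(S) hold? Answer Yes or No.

No

The string ba is in L(R) but not in L(S).
So L(R) ⊄ L(S).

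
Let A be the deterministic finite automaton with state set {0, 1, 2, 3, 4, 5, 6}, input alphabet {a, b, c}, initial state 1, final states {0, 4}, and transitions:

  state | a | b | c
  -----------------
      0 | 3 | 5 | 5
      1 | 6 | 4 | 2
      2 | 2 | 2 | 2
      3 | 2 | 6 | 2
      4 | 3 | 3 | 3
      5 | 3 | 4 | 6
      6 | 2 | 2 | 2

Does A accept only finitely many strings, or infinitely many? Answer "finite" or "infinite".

finite

The useful states (reachable from 1 and able to reach an accepting state) are {1, 4}.
Restricted to these states the transition graph has no cycle, so every accepting path has bounded length and L is finite.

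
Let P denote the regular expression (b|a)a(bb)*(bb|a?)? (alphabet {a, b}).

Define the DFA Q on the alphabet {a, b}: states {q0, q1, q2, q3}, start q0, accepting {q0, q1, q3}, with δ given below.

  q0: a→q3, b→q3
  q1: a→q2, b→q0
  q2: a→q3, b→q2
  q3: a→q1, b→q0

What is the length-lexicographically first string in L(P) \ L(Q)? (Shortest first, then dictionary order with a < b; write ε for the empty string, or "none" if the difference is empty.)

The string aaa is accepted by P but not by Q.
No shorter string lies in the difference, and aaa is the lexicographically first length-3 string in L(P) \ L(Q).

aaa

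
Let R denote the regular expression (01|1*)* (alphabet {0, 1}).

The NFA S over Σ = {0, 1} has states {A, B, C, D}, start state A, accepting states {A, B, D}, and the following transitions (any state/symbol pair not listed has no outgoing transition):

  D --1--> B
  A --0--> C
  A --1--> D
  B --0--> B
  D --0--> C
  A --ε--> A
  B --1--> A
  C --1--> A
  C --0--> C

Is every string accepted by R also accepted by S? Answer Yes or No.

Yes

Converting the expression R to a DFA (subset construction, then merging equivalent states) gives the minimal DFA with states {r0, r1, r2}, start state r0, accepting states {r0} and transitions r0: 0→r1, 1→r0; r1: 0→r2, 1→r0; r2: 0→r2, 1→r2.
Exploring the product automaton R × S from the start pair (r0, A), following both machines on each input symbol, reaches 9 state pairs: (r0, A), (r1, C), (r0, D), (r2, C), (r0, B), (r2, A), (r1, B), (r2, D), (r2, B).
R accepts in {r0} and S accepts in {A, B, D}. The reachable pairs whose R-component is accepting are (r0, A), (r0, D), (r0, B); in each of them the S-component is accepting too, so the product for L(R) \ L(S) (R-component accepting, S-component rejecting) has no reachable accepting pair and the difference is empty.
Hence every string in L(R) is also in L(S).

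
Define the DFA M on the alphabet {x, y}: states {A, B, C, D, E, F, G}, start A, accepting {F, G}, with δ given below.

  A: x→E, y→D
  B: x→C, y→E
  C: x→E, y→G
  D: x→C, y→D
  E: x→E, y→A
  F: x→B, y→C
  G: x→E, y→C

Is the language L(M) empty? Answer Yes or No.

The string yxy is accepted: the run A → D → C → G ends in the accepting state G.
Since at least one string is accepted, L(M) is not empty.

No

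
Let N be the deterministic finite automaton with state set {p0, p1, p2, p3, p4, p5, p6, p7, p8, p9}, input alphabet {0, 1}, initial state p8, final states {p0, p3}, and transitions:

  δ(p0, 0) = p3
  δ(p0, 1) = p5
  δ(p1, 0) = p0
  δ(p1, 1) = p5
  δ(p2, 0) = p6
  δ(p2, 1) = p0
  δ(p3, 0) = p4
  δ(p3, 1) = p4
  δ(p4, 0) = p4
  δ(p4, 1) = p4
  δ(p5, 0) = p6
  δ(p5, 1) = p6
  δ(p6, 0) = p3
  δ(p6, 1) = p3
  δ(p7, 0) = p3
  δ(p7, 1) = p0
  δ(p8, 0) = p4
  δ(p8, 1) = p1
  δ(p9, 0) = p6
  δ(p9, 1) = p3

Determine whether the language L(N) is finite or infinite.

The useful states (reachable from p8 and able to reach an accepting state) are {p0, p1, p3, p5, p6, p8}.
Restricted to these states the transition graph has no cycle, so every accepting path has bounded length and L is finite.

finite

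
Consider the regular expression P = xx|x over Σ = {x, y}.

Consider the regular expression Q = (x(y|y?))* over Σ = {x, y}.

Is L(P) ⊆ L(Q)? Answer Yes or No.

Yes

Converting the expression P to a DFA (subset construction, then merging equivalent states) gives the minimal DFA with states {p0, p1, p2, p3}, start state p0, accepting states {p1, p3} and transitions p0: x→p1, y→p2; p1: x→p3, y→p2; p2: x→p2, y→p2; p3: x→p2, y→p2.
Converting the expression Q to a DFA (subset construction, then merging equivalent states) gives the minimal DFA with states {q0, q1, q2}, start state q0, accepting states {q0, q1} and transitions q0: x→q1, y→q2; q1: x→q1, y→q0; q2: x→q2, y→q2.
Exploring the product automaton P × Q from the start pair (p0, q0), following both machines on each input symbol, reaches 6 state pairs: (p0, q0), (p1, q1), (p2, q2), (p3, q1), (p2, q0), (p2, q1).
P accepts in {p1, p3} and Q accepts in {q0, q1}. The reachable pairs whose P-component is accepting are (p1, q1), (p3, q1); in each of them the Q-component is accepting too, so the product for L(P) \ L(Q) (P-component accepting, Q-component rejecting) has no reachable accepting pair and the difference is empty.
Hence every string in L(P) is also in L(Q).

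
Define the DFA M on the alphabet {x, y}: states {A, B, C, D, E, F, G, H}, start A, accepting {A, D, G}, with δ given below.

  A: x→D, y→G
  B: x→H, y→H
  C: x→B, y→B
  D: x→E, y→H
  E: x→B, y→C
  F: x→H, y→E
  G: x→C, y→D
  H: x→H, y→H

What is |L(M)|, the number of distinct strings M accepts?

The useful subgraph on states {A, D, G} is acyclic, so L(M) is finite; the longest accepting path visits 3 useful states, giving maximum string length 2.
Counting accepting paths from A by length: 1 of length 0, 2 of length 1, 1 of length 2. Total 4.

4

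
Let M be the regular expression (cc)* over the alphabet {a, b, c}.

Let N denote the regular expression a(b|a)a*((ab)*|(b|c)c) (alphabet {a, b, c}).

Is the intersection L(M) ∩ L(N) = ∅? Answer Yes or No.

Converting the expression M to a DFA (subset construction, then merging equivalent states) gives the minimal DFA with states {m0, m1, m2}, start state m0, accepting states {m0} and transitions m0: a→m1, b→m1, c→m2; m1: a→m1, b→m1, c→m1; m2: a→m1, b→m1, c→m0.
Converting the expression N to a DFA (subset construction, then merging equivalent states) gives the minimal DFA with states {n0, n1, n2, n3, n4, n5, n6, n7, n8, n9}, start state n0, accepting states {n3, n4, n6, n7, n9} and transitions n0: a→n1, b→n2, c→n2; n1: a→n3, b→n3, c→n2; n2: a→n2, b→n2, c→n2; n3: a→n4, b→n5, c→n5; n4: a→n4, b→n6, c→n5; n5: a→n2, b→n2, c→n7; n6: a→n8, b→n2, c→n7; n7: a→n2, b→n2, c→n2; n8: a→n2, b→n9, c→n2; n9: a→n8, b→n2, c→n2.
Exploring the product automaton M × N from the start pair (m0, n0), following both machines on each input symbol, reaches 12 state pairs: (m0, n0), (m1, n1), (m1, n2), (m2, n2), (m1, n3), (m0, n2), (m1, n4), (m1, n5), (m1, n6), (m1, n7), (m1, n8), (m1, n9).
M accepts in {m0} and N accepts in {n3, n4, n6, n7, n9}; no reachable pair has both components accepting, so no string drives both machines to acceptance simultaneously and L(M) ∩ L(N) = ∅.
So no string is accepted by both, and the intersection is empty.

Yes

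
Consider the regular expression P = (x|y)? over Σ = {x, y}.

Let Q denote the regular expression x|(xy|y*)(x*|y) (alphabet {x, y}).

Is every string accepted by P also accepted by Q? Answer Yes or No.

Yes

Converting the expression P to a DFA (subset construction, then merging equivalent states) gives the minimal DFA with states {p0, p1, p2}, start state p0, accepting states {p0, p1} and transitions p0: x→p1, y→p1; p1: x→p2, y→p2; p2: x→p2, y→p2.
Converting the expression Q to a DFA (subset construction, then merging equivalent states) gives the minimal DFA with states {q0, q1, q2, q3, q4, q5, q6}, start state q0, accepting states {q0, q1, q2, q3, q4, q6} and transitions q0: x→q1, y→q2; q1: x→q3, y→q4; q2: x→q3, y→q2; q3: x→q3, y→q5; q4: x→q3, y→q6; q5: x→q5, y→q5; q6: x→q5, y→q5.
Exploring the product automaton P × Q from the start pair (p0, q0), following both machines on each input symbol, reaches 8 state pairs: (p0, q0), (p1, q1), (p1, q2), (p2, q3), (p2, q4), (p2, q2), (p2, q5), (p2, q6).
P accepts in {p0, p1} and Q accepts in {q0, q1, q2, q3, q4, q6}. The reachable pairs whose P-component is accepting are (p0, q0), (p1, q1), (p1, q2); in each of them the Q-component is accepting too, so the product for L(P) \ L(Q) (P-component accepting, Q-component rejecting) has no reachable accepting pair and the difference is empty.
Hence every string in L(P) is also in L(Q).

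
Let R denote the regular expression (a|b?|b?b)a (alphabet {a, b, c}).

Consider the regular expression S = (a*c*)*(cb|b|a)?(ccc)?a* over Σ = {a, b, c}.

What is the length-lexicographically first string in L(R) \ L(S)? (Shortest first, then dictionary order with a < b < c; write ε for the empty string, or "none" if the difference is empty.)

The string bba is accepted by R but not by S.
No shorter string lies in the difference, and bba is the lexicographically first length-3 string in L(R) \ L(S).

bba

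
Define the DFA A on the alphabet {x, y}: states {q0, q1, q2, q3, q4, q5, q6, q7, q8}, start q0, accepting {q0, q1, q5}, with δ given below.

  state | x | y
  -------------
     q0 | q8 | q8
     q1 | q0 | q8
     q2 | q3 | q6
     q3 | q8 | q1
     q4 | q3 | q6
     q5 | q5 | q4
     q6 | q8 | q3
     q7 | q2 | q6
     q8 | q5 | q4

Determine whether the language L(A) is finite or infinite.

infinite

State q8 is reachable from the start and can reach an accepting state, and it lies on the cycle q8 → q4 → q3 → q8.
Traversing that cycle any number of times yields accepted strings of unbounded length, so the language is infinite.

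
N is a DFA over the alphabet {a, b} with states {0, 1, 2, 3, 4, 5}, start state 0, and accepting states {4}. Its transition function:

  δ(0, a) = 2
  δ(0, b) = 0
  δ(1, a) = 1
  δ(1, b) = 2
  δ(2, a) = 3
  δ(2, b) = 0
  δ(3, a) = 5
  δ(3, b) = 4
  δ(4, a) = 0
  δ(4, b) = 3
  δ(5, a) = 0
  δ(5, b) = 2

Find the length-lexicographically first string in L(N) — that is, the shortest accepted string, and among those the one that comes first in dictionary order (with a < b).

A breadth-first search from 0 reaches an accepting state first via the path 0 → 2 → 3 → 4 on input aab.
No string of length < 3 is accepted (BFS exhausts all shorter strings without reaching an accepting state), and aab is the lexicographically least accepting string of length 3.

aab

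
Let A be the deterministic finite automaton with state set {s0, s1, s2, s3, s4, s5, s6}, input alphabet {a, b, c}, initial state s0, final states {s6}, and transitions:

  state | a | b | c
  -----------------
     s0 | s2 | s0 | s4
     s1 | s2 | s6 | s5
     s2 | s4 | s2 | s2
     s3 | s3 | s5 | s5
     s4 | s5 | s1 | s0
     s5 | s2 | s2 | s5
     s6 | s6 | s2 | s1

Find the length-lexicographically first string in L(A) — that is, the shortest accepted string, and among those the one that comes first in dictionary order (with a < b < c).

A breadth-first search from s0 reaches an accepting state first via the path s0 → s4 → s1 → s6 on input cbb.
No string of length < 3 is accepted (BFS exhausts all shorter strings without reaching an accepting state), and cbb is the lexicographically least accepting string of length 3.

cbb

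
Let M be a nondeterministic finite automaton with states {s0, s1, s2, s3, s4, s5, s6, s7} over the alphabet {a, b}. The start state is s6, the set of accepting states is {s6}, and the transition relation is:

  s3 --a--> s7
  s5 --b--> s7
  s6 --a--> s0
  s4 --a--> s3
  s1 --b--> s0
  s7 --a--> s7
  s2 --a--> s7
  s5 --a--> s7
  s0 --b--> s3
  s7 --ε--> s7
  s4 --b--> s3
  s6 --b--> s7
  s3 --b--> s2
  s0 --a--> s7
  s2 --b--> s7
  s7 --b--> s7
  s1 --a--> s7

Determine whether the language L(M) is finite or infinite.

The useful states (reachable from s6 and able to reach an accepting state) are {s6}.
Restricted to these states the transition graph has no cycle, so every accepting path has bounded length and L is finite.

finite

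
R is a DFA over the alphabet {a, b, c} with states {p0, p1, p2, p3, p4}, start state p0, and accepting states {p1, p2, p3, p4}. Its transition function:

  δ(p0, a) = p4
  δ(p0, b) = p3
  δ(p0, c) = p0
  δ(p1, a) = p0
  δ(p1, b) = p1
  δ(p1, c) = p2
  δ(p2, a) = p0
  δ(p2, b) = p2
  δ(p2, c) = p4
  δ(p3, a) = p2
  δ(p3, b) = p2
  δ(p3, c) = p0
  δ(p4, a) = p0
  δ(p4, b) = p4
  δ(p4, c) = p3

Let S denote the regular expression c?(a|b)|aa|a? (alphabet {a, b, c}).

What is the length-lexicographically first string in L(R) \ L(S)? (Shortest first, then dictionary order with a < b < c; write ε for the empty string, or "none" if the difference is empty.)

The string ab is accepted by R but not by S.
No shorter string lies in the difference, and ab is the lexicographically first length-2 string in L(R) \ L(S).

ab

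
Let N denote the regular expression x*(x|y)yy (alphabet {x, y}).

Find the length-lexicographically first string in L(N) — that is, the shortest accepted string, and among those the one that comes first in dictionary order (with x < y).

xyy

By inspection of the expression, no string of length less than 3 matches, and xyy is the lexicographically first match of length 3.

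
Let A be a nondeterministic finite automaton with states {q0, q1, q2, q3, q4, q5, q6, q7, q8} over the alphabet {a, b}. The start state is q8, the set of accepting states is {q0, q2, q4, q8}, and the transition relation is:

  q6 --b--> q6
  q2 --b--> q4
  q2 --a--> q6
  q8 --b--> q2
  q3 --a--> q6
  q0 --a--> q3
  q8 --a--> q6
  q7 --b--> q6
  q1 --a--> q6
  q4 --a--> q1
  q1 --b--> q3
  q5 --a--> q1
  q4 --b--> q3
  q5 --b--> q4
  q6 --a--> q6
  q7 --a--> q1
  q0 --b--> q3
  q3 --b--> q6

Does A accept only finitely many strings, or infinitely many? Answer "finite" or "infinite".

finite

The useful states (reachable from q8 and able to reach an accepting state) are {q2, q4, q8}.
Restricted to these states the transition graph has no cycle, so every accepting path has bounded length and L is finite.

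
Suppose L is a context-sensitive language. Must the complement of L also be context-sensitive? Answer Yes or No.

Yes

The context-sensitive languages are exactly NSPACE(n), and by the Immerman–Szelepcsényi theorem nondeterministic space classes (from log n up) are closed under complement.
So the context-sensitive languages are closed under complement.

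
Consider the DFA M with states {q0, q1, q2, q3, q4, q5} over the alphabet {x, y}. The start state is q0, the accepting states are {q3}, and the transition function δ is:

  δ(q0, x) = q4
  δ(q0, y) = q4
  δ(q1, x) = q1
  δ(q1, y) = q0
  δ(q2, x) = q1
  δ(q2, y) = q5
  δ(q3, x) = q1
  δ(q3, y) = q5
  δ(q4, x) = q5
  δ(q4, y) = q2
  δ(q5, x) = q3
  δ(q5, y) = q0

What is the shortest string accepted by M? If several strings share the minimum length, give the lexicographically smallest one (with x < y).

xxx

A breadth-first search from q0 reaches an accepting state first via the path q0 → q4 → q5 → q3 on input xxx.
No string of length < 3 is accepted (BFS exhausts all shorter strings without reaching an accepting state), and xxx is the lexicographically least accepting string of length 3.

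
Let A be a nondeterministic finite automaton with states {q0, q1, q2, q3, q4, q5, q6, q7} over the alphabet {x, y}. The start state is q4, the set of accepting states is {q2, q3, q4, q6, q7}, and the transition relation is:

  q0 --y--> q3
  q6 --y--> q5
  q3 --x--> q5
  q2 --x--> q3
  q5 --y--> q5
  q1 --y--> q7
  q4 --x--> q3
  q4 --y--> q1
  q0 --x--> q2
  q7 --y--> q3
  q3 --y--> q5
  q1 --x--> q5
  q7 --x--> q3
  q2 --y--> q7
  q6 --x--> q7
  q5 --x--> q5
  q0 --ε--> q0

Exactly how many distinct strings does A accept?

5

The useful subgraph on states {q1, q3, q4, q7} is acyclic, so L(A) is finite; the longest accepting path visits 4 useful states, giving maximum string length 3.
Counting accepting paths from q4 by length: 1 of length 0, 1 of length 1, 1 of length 2, 2 of length 3. Total 5.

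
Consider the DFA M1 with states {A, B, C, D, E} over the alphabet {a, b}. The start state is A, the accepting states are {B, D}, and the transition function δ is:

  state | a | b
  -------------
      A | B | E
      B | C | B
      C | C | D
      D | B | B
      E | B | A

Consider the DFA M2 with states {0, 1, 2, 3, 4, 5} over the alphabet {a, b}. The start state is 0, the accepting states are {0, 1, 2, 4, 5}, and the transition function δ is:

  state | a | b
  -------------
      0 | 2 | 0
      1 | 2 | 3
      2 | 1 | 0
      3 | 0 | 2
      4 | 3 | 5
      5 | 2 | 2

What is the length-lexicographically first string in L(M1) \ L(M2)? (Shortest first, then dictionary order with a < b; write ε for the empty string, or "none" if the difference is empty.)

The string aab is accepted by M1 but not by M2.
No shorter string lies in the difference, and aab is the lexicographically first length-3 string in L(M1) \ L(M2).

aab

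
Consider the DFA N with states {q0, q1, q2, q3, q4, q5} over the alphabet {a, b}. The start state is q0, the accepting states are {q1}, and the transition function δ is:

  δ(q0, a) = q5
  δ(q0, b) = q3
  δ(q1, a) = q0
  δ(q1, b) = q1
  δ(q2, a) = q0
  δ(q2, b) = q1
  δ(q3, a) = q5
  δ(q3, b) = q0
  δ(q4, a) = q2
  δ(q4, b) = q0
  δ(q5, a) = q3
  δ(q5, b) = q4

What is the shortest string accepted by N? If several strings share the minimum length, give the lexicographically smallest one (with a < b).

abab

A breadth-first search from q0 reaches an accepting state first via the path q0 → q5 → q4 → q2 → q1 on input abab.
No string of length < 4 is accepted (BFS exhausts all shorter strings without reaching an accepting state), and abab is the lexicographically least accepting string of length 4.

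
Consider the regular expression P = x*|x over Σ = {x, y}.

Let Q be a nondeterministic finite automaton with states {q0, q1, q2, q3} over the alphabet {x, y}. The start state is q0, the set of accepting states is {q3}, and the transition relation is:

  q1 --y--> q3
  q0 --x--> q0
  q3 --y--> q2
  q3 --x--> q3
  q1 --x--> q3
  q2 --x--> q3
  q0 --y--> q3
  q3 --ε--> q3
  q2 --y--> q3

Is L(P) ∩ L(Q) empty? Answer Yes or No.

Yes

Converting the expression P to a DFA (subset construction, then merging equivalent states) gives the minimal DFA with states {p0, p1}, start state p0, accepting states {p0} and transitions p0: x→p0, y→p1; p1: x→p1, y→p1.
Exploring the product automaton P × Q from the start pair (p0, q0), following both machines on each input symbol, reaches 3 state pairs: (p0, q0), (p1, q3), (p1, q2).
P accepts in {p0} and Q accepts in {q3}; no reachable pair has both components accepting, so no string drives both machines to acceptance simultaneously and L(P) ∩ L(Q) = ∅.
So no string is accepted by both, and the intersection is empty.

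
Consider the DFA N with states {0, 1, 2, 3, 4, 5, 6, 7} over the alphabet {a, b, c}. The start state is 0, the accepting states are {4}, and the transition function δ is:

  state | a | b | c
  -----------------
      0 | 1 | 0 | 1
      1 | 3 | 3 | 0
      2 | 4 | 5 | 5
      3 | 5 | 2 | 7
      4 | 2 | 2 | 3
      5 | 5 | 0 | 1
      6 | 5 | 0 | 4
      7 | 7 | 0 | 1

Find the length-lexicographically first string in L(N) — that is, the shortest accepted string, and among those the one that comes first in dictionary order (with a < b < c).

aaba

A breadth-first search from 0 reaches an accepting state first via the path 0 → 1 → 3 → 2 → 4 on input aaba.
No string of length < 4 is accepted (BFS exhausts all shorter strings without reaching an accepting state), and aaba is the lexicographically least accepting string of length 4.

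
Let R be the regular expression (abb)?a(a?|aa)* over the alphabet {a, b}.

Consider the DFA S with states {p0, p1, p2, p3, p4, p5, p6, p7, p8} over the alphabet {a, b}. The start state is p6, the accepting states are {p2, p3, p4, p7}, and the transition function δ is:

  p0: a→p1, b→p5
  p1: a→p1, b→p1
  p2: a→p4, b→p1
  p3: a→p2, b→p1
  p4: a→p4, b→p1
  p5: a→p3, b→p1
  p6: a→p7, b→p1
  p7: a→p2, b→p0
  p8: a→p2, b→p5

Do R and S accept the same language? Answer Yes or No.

Converting the expression R to a DFA (subset construction, then merging equivalent states) gives the minimal DFA with states {r0, r1, r2, r3, r4, r5}, start state r0, accepting states {r1, r3} and transitions r0: a→r1, b→r2; r1: a→r3, b→r4; r2: a→r2, b→r2; r3: a→r3, b→r2; r4: a→r2, b→r5; r5: a→r3, b→r2.
Exploring the product automaton R × S from the start pair (r0, p6), following both machines on each input symbol, reaches 8 state pairs: (r0, p6), (r1, p7), (r2, p1), (r3, p2), (r4, p0), (r3, p4), (r5, p5), (r3, p3).
R accepts in {r1, r3} and S accepts in {p2, p3, p4, p7}. In every reachable pair the two components are either both accepting — (r1, p7), (r3, p2), (r3, p4), (r3, p3) — or both non-accepting, so no string is accepted by exactly one of the machines: L(R) \ L(S) and L(S) \ L(R) are both empty.
Hence every string is accepted by R iff it is accepted by S, and the two languages coincide.

Yes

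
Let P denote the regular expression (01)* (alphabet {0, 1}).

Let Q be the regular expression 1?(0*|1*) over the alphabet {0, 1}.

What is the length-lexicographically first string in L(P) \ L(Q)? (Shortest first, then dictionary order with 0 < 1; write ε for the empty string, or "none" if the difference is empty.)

The string 01 is accepted by P but not by Q.
No shorter string lies in the difference, and 01 is the lexicographically first length-2 string in L(P) \ L(Q).

01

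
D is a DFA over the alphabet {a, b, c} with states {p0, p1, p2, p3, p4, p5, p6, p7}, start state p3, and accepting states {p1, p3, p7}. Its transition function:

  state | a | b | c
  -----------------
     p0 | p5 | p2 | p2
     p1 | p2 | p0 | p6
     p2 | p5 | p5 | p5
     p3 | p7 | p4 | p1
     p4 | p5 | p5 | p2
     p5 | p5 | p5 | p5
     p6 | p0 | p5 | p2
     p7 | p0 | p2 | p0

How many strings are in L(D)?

3

The useful subgraph on states {p1, p3, p7} is acyclic, so L(D) is finite; the longest accepting path visits 2 useful states, giving maximum string length 1.
Counting accepting paths from p3 by length: 1 of length 0, 2 of length 1. Total 3.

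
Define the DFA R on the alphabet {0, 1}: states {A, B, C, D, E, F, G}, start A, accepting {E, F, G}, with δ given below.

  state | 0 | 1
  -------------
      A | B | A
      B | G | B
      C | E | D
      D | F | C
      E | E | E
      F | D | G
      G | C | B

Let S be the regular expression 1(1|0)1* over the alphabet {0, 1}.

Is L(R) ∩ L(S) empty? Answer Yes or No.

Converting the expression S to a DFA (subset construction, then merging equivalent states) gives the minimal DFA with states {s0, s1, s2, s3}, start state s0, accepting states {s3} and transitions s0: 0→s1, 1→s2; s1: 0→s1, 1→s1; s2: 0→s3, 1→s3; s3: 0→s1, 1→s3.
Exploring the product automaton R × S from the start pair (A, s0), following both machines on each input symbol, reaches 10 state pairs: (A, s0), (B, s1), (A, s2), (G, s1), (B, s3), (A, s3), (C, s1), (E, s1), (D, s1), (F, s1).
R accepts in {E, F, G} and S accepts in {s3}; no reachable pair has both components accepting, so no string drives both machines to acceptance simultaneously and L(R) ∩ L(S) = ∅.
So no string is accepted by both, and the intersection is empty.

Yes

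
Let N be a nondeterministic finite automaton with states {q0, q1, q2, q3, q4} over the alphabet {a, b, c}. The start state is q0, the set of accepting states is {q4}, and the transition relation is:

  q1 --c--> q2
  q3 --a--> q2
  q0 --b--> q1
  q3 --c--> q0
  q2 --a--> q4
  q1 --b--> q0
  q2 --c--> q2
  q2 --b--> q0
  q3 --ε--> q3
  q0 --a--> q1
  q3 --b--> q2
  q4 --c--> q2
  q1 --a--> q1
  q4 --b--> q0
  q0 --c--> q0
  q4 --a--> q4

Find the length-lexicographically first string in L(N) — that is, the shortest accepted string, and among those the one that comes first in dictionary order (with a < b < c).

A breadth-first search from q0 reaches an accepting state first via the path q0 → q1 → q2 → q4 on input aca.
No string of length < 3 is accepted (BFS exhausts all shorter strings without reaching an accepting state), and aca is the lexicographically least accepting string of length 3.

aca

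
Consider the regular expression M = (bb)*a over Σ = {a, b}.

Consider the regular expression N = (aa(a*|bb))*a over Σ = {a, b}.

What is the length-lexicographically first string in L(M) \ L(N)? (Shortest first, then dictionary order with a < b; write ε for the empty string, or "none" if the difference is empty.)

bba

The string bba is accepted by M but not by N.
No shorter string lies in the difference, and bba is the lexicographically first length-3 string in L(M) \ L(N).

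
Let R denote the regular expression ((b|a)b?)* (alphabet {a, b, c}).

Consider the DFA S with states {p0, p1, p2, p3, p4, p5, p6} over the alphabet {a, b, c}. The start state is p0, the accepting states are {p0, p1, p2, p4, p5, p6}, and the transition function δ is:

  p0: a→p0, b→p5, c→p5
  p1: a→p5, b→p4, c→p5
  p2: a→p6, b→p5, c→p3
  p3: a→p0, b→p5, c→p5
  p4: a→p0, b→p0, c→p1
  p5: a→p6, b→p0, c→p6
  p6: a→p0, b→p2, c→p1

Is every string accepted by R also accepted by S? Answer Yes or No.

Yes

Converting the expression R to a DFA (subset construction, then merging equivalent states) gives the minimal DFA with states {r0, r1}, start state r0, accepting states {r0} and transitions r0: a→r0, b→r0, c→r1; r1: a→r1, b→r1, c→r1.
Exploring the product automaton R × S from the start pair (r0, p0), following both machines on each input symbol, reaches 11 state pairs: (r0, p0), (r0, p5), (r1, p5), (r0, p6), (r1, p6), (r1, p0), (r0, p2), (r1, p1), (r1, p2), (r1, p3), (r1, p4).
R accepts in {r0} and S accepts in {p0, p1, p2, p4, p5, p6}. The reachable pairs whose R-component is accepting are (r0, p0), (r0, p5), (r0, p6), (r0, p2); in each of them the S-component is accepting too, so the product for L(R) \ L(S) (R-component accepting, S-component rejecting) has no reachable accepting pair and the difference is empty.
Hence every string in L(R) is also in L(S).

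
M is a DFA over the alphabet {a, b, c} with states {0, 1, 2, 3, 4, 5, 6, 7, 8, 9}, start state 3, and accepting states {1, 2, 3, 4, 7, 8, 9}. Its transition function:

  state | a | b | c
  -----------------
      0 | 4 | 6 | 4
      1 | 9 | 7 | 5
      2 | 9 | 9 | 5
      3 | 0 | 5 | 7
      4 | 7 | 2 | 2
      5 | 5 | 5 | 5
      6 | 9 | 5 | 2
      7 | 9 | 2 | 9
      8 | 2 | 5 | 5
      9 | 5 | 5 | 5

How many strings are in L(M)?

The useful subgraph on states {0, 2, 3, 4, 6, 7, 9} is acyclic, so L(M) is finite; the longest accepting path visits 6 useful states, giving maximum string length 5.
Counting accepting paths from 3 by length: 1 of length 0, 1 of length 1, 5 of length 2, 10 of length 3, 16 of length 4, 4 of length 5. Total 37.

37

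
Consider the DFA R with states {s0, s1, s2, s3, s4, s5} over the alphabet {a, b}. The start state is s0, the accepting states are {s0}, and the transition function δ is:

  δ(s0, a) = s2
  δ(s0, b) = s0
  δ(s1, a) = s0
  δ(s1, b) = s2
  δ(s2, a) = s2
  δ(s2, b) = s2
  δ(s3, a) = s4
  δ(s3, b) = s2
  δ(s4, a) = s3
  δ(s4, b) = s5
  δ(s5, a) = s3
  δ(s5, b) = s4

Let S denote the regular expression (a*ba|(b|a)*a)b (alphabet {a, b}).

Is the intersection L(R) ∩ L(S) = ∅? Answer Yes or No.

Yes

Converting the expression S to a DFA (subset construction, then merging equivalent states) gives the minimal DFA with states {r0, r1, r2}, start state r0, accepting states {r2} and transitions r0: a→r1, b→r0; r1: a→r1, b→r2; r2: a→r1, b→r0.
Exploring the product automaton R × S from the start pair (s0, r0), following both machines on each input symbol, reaches 4 state pairs: (s0, r0), (s2, r1), (s2, r2), (s2, r0).
R accepts in {s0} and S accepts in {r2}; no reachable pair has both components accepting, so no string drives both machines to acceptance simultaneously and L(R) ∩ L(S) = ∅.
So no string is accepted by both, and the intersection is empty.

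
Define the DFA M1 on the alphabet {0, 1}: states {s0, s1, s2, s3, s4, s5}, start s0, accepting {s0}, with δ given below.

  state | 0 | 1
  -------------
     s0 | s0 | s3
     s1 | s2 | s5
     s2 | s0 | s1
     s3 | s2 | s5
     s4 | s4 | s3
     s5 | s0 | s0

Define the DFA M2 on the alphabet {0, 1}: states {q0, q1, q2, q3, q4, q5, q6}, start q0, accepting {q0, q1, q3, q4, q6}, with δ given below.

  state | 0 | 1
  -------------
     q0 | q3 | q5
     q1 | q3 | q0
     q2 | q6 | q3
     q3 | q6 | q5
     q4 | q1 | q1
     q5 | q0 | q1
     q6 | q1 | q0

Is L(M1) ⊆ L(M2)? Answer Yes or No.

Exploring the product automaton M1 × M2 from the start pair (s0, q0), following both machines on each input symbol, reaches 11 state pairs: (s0, q0), (s0, q3), (s3, q5), (s0, q6), (s2, q0), (s5, q1), (s0, q1), (s3, q0), (s1, q5), (s2, q3), (s5, q5).
M1 accepts in {s0} and M2 accepts in {q0, q1, q3, q4, q6}. The reachable pairs whose M1-component is accepting are (s0, q0), (s0, q3), (s0, q6), (s0, q1); in each of them the M2-component is accepting too, so the product for L(M1) \ L(M2) (M1-component accepting, M2-component rejecting) has no reachable accepting pair and the difference is empty.
Hence every string in L(M1) is also in L(M2).

Yes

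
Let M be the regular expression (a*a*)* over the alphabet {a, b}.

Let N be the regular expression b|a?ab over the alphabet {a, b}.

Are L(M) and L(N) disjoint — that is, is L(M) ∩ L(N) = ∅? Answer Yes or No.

Converting the expression M to a DFA (subset construction, then merging equivalent states) gives the minimal DFA with states {m0, m1}, start state m0, accepting states {m0} and transitions m0: a→m0, b→m1; m1: a→m1, b→m1.
Converting the expression N to a DFA (subset construction, then merging equivalent states) gives the minimal DFA with states {n0, n1, n2, n3, n4}, start state n0, accepting states {n2} and transitions n0: a→n1, b→n2; n1: a→n3, b→n2; n2: a→n4, b→n4; n3: a→n4, b→n2; n4: a→n4, b→n4.
Exploring the product automaton M × N from the start pair (m0, n0), following both machines on each input symbol, reaches 6 state pairs: (m0, n0), (m0, n1), (m1, n2), (m0, n3), (m1, n4), (m0, n4).
M accepts in {m0} and N accepts in {n2}; no reachable pair has both components accepting, so no string drives both machines to acceptance simultaneously and L(M) ∩ L(N) = ∅.
So no string is accepted by both, and the intersection is empty.

Yes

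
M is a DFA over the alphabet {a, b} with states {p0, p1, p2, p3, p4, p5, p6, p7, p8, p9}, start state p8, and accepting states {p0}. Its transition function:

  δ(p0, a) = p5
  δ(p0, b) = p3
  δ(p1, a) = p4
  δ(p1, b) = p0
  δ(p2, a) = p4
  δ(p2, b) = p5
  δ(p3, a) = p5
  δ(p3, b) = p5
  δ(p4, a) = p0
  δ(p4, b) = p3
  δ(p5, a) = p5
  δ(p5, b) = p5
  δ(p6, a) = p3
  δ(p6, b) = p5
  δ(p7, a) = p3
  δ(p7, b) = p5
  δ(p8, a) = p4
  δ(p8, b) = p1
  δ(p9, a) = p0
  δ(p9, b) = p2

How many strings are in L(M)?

3

The useful subgraph on states {p0, p1, p4, p8} is acyclic, so L(M) is finite; the longest accepting path visits 4 useful states, giving maximum string length 3.
Counting accepting paths from p8 by length: 2 of length 2, 1 of length 3. Total 3.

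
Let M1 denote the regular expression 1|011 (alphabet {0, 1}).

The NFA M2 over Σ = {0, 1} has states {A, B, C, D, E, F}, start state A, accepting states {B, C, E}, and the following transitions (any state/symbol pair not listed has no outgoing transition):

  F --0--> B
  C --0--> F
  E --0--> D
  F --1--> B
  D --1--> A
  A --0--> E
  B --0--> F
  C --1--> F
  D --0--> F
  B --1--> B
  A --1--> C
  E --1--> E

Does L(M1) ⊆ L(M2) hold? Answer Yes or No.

Converting the expression M1 to a DFA (subset construction, then merging equivalent states) gives the minimal DFA with states {r0, r1, r2, r3, r4}, start state r0, accepting states {r2} and transitions r0: 0→r1, 1→r2; r1: 0→r3, 1→r4; r2: 0→r3, 1→r3; r3: 0→r3, 1→r3; r4: 0→r3, 1→r2.
Exploring the product automaton M1 × M2 from the start pair (r0, A), following both machines on each input symbol, reaches 11 state pairs: (r0, A), (r1, E), (r2, C), (r3, D), (r4, E), (r3, F), (r3, A), (r2, E), (r3, B), (r3, E), (r3, C).
M1 accepts in {r2} and M2 accepts in {B, C, E}. The reachable pairs whose M1-component is accepting are (r2, C), (r2, E); in each of them the M2-component is accepting too, so the product for L(M1) \ L(M2) (M1-component accepting, M2-component rejecting) has no reachable accepting pair and the difference is empty.
Hence every string in L(M1) is also in L(M2).

Yes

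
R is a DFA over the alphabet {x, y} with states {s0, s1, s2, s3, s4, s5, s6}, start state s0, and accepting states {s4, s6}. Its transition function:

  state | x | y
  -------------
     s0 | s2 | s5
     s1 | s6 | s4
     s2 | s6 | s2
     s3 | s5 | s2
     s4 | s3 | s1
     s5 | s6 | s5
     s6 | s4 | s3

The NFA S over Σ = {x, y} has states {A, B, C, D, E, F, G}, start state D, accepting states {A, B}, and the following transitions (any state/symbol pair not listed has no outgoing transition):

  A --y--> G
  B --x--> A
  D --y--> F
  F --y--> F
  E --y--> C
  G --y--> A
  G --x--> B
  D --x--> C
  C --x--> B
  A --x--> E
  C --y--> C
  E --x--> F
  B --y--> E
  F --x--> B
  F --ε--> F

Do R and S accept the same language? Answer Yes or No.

Exploring the product automaton R × S from the start pair (s0, D), following both machines on each input symbol, reaches 7 state pairs: (s0, D), (s2, C), (s5, F), (s6, B), (s4, A), (s3, E), (s1, G).
R accepts in {s4, s6} and S accepts in {A, B}. In every reachable pair the two components are either both accepting — (s6, B), (s4, A) — or both non-accepting, so no string is accepted by exactly one of the machines: L(R) \ L(S) and L(S) \ L(R) are both empty.
Hence every string is accepted by R iff it is accepted by S, and the two languages coincide.

Yes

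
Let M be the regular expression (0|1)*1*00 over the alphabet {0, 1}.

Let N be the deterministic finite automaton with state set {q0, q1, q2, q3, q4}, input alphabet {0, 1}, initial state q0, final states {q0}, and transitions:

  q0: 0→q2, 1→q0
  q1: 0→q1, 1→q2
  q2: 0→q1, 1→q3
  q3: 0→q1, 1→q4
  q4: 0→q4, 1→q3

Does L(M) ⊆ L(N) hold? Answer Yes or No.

The string 00 is in L(M) but not in L(N).
So L(M) ⊄ L(N).

No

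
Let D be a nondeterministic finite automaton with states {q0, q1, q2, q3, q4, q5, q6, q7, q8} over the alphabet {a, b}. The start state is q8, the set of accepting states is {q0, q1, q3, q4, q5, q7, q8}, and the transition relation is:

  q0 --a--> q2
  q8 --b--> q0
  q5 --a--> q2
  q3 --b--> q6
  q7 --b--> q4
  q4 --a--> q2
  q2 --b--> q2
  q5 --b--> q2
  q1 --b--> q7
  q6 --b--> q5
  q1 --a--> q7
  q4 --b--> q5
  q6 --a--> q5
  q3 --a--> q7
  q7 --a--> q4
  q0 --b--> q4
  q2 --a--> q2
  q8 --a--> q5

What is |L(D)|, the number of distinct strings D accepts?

The useful subgraph on states {q0, q4, q5, q8} is acyclic, so L(D) is finite; the longest accepting path visits 4 useful states, giving maximum string length 3.
Counting accepting paths from q8 by length: 1 of length 0, 2 of length 1, 1 of length 2, 1 of length 3. Total 5.

5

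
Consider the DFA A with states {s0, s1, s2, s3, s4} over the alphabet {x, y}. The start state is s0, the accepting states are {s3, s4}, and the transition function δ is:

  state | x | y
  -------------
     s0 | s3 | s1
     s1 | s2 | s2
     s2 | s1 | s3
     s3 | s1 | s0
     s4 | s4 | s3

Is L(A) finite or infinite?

infinite

State s1 is reachable from the start and can reach an accepting state, and it lies on the cycle s1 → s2 → s1.
Traversing that cycle any number of times yields accepted strings of unbounded length, so the language is infinite.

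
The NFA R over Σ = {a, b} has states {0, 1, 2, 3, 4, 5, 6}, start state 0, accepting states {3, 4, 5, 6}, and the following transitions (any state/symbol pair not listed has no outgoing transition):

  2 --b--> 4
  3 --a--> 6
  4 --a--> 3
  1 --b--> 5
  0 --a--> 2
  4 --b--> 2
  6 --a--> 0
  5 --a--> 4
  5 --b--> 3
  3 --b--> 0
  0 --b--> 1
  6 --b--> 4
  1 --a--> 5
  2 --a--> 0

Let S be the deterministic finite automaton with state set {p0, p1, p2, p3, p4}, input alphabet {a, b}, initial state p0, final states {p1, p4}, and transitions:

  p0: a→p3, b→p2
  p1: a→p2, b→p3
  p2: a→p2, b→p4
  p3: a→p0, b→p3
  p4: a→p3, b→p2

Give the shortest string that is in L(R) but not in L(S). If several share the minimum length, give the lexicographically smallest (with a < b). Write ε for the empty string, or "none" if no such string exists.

The string ab is accepted by R but not by S.
No shorter string lies in the difference, and ab is the lexicographically first length-2 string in L(R) \ L(S).

ab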